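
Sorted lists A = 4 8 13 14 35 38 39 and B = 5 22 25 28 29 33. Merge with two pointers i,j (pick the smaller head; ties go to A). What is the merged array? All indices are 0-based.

i=0 j=0: A[i]=4<=B[j]=5 take 4, i++
i=1 j=0: A[i]=8>B[j]=5 take 5, j++
i=1 j=1: A[i]=8<=B[j]=22 take 8, i++
i=2 j=1: A[i]=13<=B[j]=22 take 13, i++
i=3 j=1: A[i]=14<=B[j]=22 take 14, i++
i=4 j=1: A[i]=35>B[j]=22 take 22, j++
i=4 j=2: A[i]=35>B[j]=25 take 25, j++
i=4 j=3: A[i]=35>B[j]=28 take 28, j++
i=4 j=4: A[i]=35>B[j]=29 take 29, j++
i=4 j=5: A[i]=35>B[j]=33 take 33, j++
i=4 j=6: B done, take A[i]=35, i++
i=5 j=6: B done, take A[i]=38, i++
i=6 j=6: B done, take A[i]=39, i++

[4, 5, 8, 13, 14, 22, 25, 28, 29, 33, 35, 38, 39]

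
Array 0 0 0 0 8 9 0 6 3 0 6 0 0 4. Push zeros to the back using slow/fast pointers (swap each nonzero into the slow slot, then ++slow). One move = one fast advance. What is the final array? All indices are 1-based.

[8, 9, 6, 3, 6, 4, 0, 0, 0, 0, 0, 0, 0, 0]

slow=1 fast=1: a[fast]=0, fast++
slow=1 fast=2: a[fast]=0, fast++
slow=1 fast=3: a[fast]=0, fast++
slow=1 fast=4: a[fast]=0, fast++
slow=1 fast=5: a[fast]=8≠0 swap→a[1]=8, slow++,fast++
slow=2 fast=6: a[fast]=9≠0 swap→a[2]=9, slow++,fast++
slow=3 fast=7: a[fast]=0, fast++
slow=3 fast=8: a[fast]=6≠0 swap→a[3]=6, slow++,fast++
slow=4 fast=9: a[fast]=3≠0 swap→a[4]=3, slow++,fast++
slow=5 fast=10: a[fast]=0, fast++
slow=5 fast=11: a[fast]=6≠0 swap→a[5]=6, slow++,fast++
slow=6 fast=12: a[fast]=0, fast++
slow=6 fast=13: a[fast]=0, fast++
slow=6 fast=14: a[fast]=4≠0 swap→a[6]=4, slow++,fast++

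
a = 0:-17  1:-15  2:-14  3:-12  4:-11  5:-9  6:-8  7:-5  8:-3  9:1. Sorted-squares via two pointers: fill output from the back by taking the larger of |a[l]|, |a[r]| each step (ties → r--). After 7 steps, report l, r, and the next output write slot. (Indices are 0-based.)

l=7, r=9, next write slot=2

[0,9] |-17|>|1| out[9]=289 → l++
[1,9] |-15|>|1| out[8]=225 → l++
[2,9] |-14|>|1| out[7]=196 → l++
[3,9] |-12|>|1| out[6]=144 → l++
[4,9] |-11|>|1| out[5]=121 → l++
[5,9] |-9|>|1| out[4]=81 → l++
[6,9] |-8|>|1| out[3]=64 → l++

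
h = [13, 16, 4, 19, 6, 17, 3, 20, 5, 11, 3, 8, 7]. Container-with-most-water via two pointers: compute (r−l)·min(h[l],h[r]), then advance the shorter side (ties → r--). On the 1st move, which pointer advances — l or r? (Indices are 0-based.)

r

[0,12] min(13,7)*12=84 best=84 * → r--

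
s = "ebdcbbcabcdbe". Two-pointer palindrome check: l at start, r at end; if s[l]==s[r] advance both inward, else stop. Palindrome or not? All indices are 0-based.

l=0 r=12: 'e'=='e', l++,r--
l=1 r=11: 'b'=='b', l++,r--
l=2 r=10: 'd'=='d', l++,r--
l=3 r=9: 'c'=='c', l++,r--
l=4 r=8: 'b'=='b', l++,r--
l=5 r=7: 'b'!='a', stop

not a palindrome (mismatch at 5,7)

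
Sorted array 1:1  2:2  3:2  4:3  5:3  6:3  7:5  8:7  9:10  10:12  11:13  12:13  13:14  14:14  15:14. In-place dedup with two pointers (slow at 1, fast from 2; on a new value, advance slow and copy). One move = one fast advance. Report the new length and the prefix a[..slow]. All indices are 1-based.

length 9; prefix = [1, 2, 3, 5, 7, 10, 12, 13, 14]

slow=1 fast=2: a[fast]=2≠a[slow]=1 write a[2]=2, slow++,fast++
slow=2 fast=3: a[fast]=2=a[slow] dup, fast++
slow=2 fast=4: a[fast]=3≠a[slow]=2 write a[3]=3, slow++,fast++
slow=3 fast=5: a[fast]=3=a[slow] dup, fast++
slow=3 fast=6: a[fast]=3=a[slow] dup, fast++
slow=3 fast=7: a[fast]=5≠a[slow]=3 write a[4]=5, slow++,fast++
slow=4 fast=8: a[fast]=7≠a[slow]=5 write a[5]=7, slow++,fast++
slow=5 fast=9: a[fast]=10≠a[slow]=7 write a[6]=10, slow++,fast++
slow=6 fast=10: a[fast]=12≠a[slow]=10 write a[7]=12, slow++,fast++
slow=7 fast=11: a[fast]=13≠a[slow]=12 write a[8]=13, slow++,fast++
slow=8 fast=12: a[fast]=13=a[slow] dup, fast++
slow=8 fast=13: a[fast]=14≠a[slow]=13 write a[9]=14, slow++,fast++
slow=9 fast=14: a[fast]=14=a[slow] dup, fast++
slow=9 fast=15: a[fast]=14=a[slow] dup, fast++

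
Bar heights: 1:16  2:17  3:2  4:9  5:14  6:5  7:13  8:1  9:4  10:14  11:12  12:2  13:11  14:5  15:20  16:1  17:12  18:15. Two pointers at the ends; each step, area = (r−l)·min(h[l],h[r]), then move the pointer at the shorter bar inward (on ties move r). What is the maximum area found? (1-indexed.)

max area = 255

l=1 r=18: min(16,15)*17=255 best=255 *, r--
l=1 r=17: min(16,12)*16=192 best=255, r--
l=1 r=16: min(16,1)*15=15 best=255, r--
l=1 r=15: min(16,20)*14=224 best=255, l++
l=2 r=15: min(17,20)*13=221 best=255, l++
l=3 r=15: min(2,20)*12=24 best=255, l++
l=4 r=15: min(9,20)*11=99 best=255, l++
l=5 r=15: min(14,20)*10=140 best=255, l++
l=6 r=15: min(5,20)*9=45 best=255, l++
l=7 r=15: min(13,20)*8=104 best=255, l++
l=8 r=15: min(1,20)*7=7 best=255, l++
l=9 r=15: min(4,20)*6=24 best=255, l++
l=10 r=15: min(14,20)*5=70 best=255, l++
l=11 r=15: min(12,20)*4=48 best=255, l++
l=12 r=15: min(2,20)*3=6 best=255, l++
l=13 r=15: min(11,20)*2=22 best=255, l++
l=14 r=15: min(5,20)*1=5 best=255, l++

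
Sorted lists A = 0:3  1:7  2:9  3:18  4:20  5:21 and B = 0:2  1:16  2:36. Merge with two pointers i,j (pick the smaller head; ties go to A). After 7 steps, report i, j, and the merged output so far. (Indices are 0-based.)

i=0 j=0: A[i]=3>B[j]=2 take 2, j++
i=0 j=1: A[i]=3<=B[j]=16 take 3, i++
i=1 j=1: A[i]=7<=B[j]=16 take 7, i++
i=2 j=1: A[i]=9<=B[j]=16 take 9, i++
i=3 j=1: A[i]=18>B[j]=16 take 16, j++
i=3 j=2: A[i]=18<=B[j]=36 take 18, i++
i=4 j=2: A[i]=20<=B[j]=36 take 20, i++

i=5, j=2, merged so far=[2, 3, 7, 9, 16, 18, 20]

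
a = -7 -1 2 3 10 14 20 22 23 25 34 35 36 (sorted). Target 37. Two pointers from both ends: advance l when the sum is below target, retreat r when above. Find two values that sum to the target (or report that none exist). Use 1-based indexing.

(2, 35)

[1,13] -7+36=29 <37 → l++
[2,13] -1+36=35 <37 → l++
[3,13] 2+36=38 >37 → r--
[3,12] 2+35=37 → found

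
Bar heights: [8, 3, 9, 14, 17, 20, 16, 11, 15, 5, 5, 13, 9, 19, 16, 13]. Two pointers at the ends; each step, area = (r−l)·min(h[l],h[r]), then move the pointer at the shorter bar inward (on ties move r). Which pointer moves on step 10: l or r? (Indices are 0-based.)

[0,15] min(8,13)*15=120 best=120 * → l++
[1,15] min(3,13)*14=42 best=120 → l++
[2,15] min(9,13)*13=117 best=120 → l++
[3,15] min(14,13)*12=156 best=156 * → r--
[3,14] min(14,16)*11=154 best=156 → l++
[4,14] min(17,16)*10=160 best=160 * → r--
[4,13] min(17,19)*9=153 best=160 → l++
[5,13] min(20,19)*8=152 best=160 → r--
[5,12] min(20,9)*7=63 best=160 → r--
[5,11] min(20,13)*6=78 best=160 → r--

r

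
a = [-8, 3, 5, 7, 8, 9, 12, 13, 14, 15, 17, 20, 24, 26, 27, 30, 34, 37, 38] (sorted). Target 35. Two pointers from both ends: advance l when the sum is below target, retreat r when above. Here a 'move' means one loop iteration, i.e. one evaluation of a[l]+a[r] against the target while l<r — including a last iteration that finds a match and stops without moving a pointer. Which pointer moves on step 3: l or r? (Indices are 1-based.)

r

l=1 r=19: -8+38=30 <35, l++
l=2 r=19: 3+38=41 >35, r--
l=2 r=18: 3+37=40 >35, r--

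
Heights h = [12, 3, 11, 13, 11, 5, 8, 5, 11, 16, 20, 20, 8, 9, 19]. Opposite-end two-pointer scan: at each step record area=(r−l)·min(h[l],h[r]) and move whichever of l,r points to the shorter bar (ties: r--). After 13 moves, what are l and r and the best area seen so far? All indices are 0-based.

l=10, r=11, best area=168

[0,14] min(12,19)*14=168 best=168 * → l++
[1,14] min(3,19)*13=39 best=168 → l++
[2,14] min(11,19)*12=132 best=168 → l++
[3,14] min(13,19)*11=143 best=168 → l++
[4,14] min(11,19)*10=110 best=168 → l++
[5,14] min(5,19)*9=45 best=168 → l++
[6,14] min(8,19)*8=64 best=168 → l++
[7,14] min(5,19)*7=35 best=168 → l++
[8,14] min(11,19)*6=66 best=168 → l++
[9,14] min(16,19)*5=80 best=168 → l++
[10,14] min(20,19)*4=76 best=168 → r--
[10,13] min(20,9)*3=27 best=168 → r--
[10,12] min(20,8)*2=16 best=168 → r--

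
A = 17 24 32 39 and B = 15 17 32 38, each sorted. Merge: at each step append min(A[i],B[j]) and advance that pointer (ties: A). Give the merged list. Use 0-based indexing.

i=0 j=0: A[i]=17>B[j]=15 take 15, j++
i=0 j=1: A[i]=17<=B[j]=17 take 17, i++
i=1 j=1: A[i]=24>B[j]=17 take 17, j++
i=1 j=2: A[i]=24<=B[j]=32 take 24, i++
i=2 j=2: A[i]=32<=B[j]=32 take 32, i++
i=3 j=2: A[i]=39>B[j]=32 take 32, j++
i=3 j=3: A[i]=39>B[j]=38 take 38, j++
i=3 j=4: B done, take A[i]=39, i++

[15, 17, 17, 24, 32, 32, 38, 39]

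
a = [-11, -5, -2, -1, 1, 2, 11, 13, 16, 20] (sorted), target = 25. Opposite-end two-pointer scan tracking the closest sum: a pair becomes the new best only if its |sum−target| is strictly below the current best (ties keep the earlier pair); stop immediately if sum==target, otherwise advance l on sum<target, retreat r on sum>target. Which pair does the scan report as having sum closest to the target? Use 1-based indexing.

pair (11, 13) with sum 24 (|Δ|=1)

[1,10] -11+20=9 d=16 * → l++
[2,10] -5+20=15 d=10 * → l++
[3,10] -2+20=18 d=7 * → l++
[4,10] -1+20=19 d=6 * → l++
[5,10] 1+20=21 d=4 * → l++
[6,10] 2+20=22 d=3 * → l++
[7,10] 11+20=31 d=6 → r--
[7,9] 11+16=27 d=2 * → r--
[7,8] 11+13=24 d=1 * → l++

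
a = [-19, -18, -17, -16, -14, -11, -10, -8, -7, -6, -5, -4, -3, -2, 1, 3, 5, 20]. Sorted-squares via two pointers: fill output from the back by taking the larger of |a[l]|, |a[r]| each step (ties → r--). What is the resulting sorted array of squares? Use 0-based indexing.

l=0 r=17: |-19|<=|20| out[17]=400, r--
l=0 r=16: |-19|>|5| out[16]=361, l++
l=1 r=16: |-18|>|5| out[15]=324, l++
l=2 r=16: |-17|>|5| out[14]=289, l++
l=3 r=16: |-16|>|5| out[13]=256, l++
l=4 r=16: |-14|>|5| out[12]=196, l++
l=5 r=16: |-11|>|5| out[11]=121, l++
l=6 r=16: |-10|>|5| out[10]=100, l++
l=7 r=16: |-8|>|5| out[9]=64, l++
l=8 r=16: |-7|>|5| out[8]=49, l++
l=9 r=16: |-6|>|5| out[7]=36, l++
l=10 r=16: |-5|<=|5| out[6]=25, r--
l=10 r=15: |-5|>|3| out[5]=25, l++
l=11 r=15: |-4|>|3| out[4]=16, l++
l=12 r=15: |-3|<=|3| out[3]=9, r--
l=12 r=14: |-3|>|1| out[2]=9, l++
l=13 r=14: |-2|>|1| out[1]=4, l++
l=14 r=14: |1|<=|1| out[0]=1, r--

[1, 4, 9, 9, 16, 25, 25, 36, 49, 64, 100, 121, 196, 256, 289, 324, 361, 400]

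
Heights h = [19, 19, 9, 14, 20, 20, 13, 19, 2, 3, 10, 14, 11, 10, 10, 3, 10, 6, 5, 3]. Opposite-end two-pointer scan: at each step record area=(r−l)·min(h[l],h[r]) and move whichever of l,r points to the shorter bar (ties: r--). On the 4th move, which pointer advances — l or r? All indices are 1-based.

l=1 r=20: min(19,3)*19=57 best=57 *, r--
l=1 r=19: min(19,5)*18=90 best=90 *, r--
l=1 r=18: min(19,6)*17=102 best=102 *, r--
l=1 r=17: min(19,10)*16=160 best=160 *, r--

r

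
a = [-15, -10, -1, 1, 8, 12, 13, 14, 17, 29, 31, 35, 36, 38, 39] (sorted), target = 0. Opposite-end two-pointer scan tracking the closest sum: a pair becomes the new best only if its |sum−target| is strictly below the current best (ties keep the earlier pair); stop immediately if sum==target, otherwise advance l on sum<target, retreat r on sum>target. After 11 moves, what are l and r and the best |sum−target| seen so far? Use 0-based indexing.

[0,14] -15+39=24 d=24 * → r--
[0,13] -15+38=23 d=23 * → r--
[0,12] -15+36=21 d=21 * → r--
[0,11] -15+35=20 d=20 * → r--
[0,10] -15+31=16 d=16 * → r--
[0,9] -15+29=14 d=14 * → r--
[0,8] -15+17=2 d=2 * → r--
[0,7] -15+14=-1 d=1 * → l++
[1,7] -10+14=4 d=4 → r--
[1,6] -10+13=3 d=3 → r--
[1,5] -10+12=2 d=2 → r--

l=1, r=4, best |Δ|=1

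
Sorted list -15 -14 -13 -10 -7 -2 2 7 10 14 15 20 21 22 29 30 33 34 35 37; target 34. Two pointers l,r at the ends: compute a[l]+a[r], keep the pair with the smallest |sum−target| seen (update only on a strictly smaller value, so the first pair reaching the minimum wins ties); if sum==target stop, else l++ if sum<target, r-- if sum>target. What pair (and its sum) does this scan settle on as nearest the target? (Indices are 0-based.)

[0,19] -15+37=22 d=12 * → l++
[1,19] -14+37=23 d=11 * → l++
[2,19] -13+37=24 d=10 * → l++
[3,19] -10+37=27 d=7 * → l++
[4,19] -7+37=30 d=4 * → l++
[5,19] -2+37=35 d=1 * → r--
[5,18] -2+35=33 d=1 → l++
[6,18] 2+35=37 d=3 → r--
[6,17] 2+34=36 d=2 → r--
[6,16] 2+33=35 d=1 → r--
[6,15] 2+30=32 d=2 → l++
[7,15] 7+30=37 d=3 → r--
[7,14] 7+29=36 d=2 → r--
[7,13] 7+22=29 d=5 → l++
[8,13] 10+22=32 d=2 → l++
[9,13] 14+22=36 d=2 → r--
[9,12] 14+21=35 d=1 → r--
[9,11] 14+20=34 d=0 * → stop

pair (14, 20) with sum 34 (|Δ|=0)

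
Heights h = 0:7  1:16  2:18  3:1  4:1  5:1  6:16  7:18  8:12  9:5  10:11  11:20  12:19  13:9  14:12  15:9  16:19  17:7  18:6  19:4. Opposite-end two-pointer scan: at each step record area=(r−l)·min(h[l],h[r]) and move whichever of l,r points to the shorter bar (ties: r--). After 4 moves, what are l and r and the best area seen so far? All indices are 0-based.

l=1, r=16, best area=119

l=0 r=19: min(7,4)*19=76 best=76 *, r--
l=0 r=18: min(7,6)*18=108 best=108 *, r--
l=0 r=17: min(7,7)*17=119 best=119 *, r--
l=0 r=16: min(7,19)*16=112 best=119, l++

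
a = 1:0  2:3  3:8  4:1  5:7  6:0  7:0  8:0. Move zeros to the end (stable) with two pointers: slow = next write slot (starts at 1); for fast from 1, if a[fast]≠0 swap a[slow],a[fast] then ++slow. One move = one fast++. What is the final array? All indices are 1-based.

(s=1,f=1) a[fast]=0 → fast++
(s=1,f=2) a[fast]=3≠0 swap→a[1]=3 → slow++,fast++
(s=2,f=3) a[fast]=8≠0 swap→a[2]=8 → slow++,fast++
(s=3,f=4) a[fast]=1≠0 swap→a[3]=1 → slow++,fast++
(s=4,f=5) a[fast]=7≠0 swap→a[4]=7 → slow++,fast++
(s=5,f=6) a[fast]=0 → fast++
(s=5,f=7) a[fast]=0 → fast++
(s=5,f=8) a[fast]=0 → fast++

[3, 8, 1, 7, 0, 0, 0, 0]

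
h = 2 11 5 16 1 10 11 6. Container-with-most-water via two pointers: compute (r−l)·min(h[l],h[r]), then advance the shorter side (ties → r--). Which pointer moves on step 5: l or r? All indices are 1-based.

r

l=1 r=8: min(2,6)*7=14 best=14 *, l++
l=2 r=8: min(11,6)*6=36 best=36 *, r--
l=2 r=7: min(11,11)*5=55 best=55 *, r--
l=2 r=6: min(11,10)*4=40 best=55, r--
l=2 r=5: min(11,1)*3=3 best=55, r--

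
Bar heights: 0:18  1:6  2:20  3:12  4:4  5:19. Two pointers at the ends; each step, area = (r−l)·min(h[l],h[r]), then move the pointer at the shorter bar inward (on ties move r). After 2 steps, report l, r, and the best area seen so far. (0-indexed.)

l=2, r=5, best area=90

[0,5] min(18,19)*5=90 best=90 * → l++
[1,5] min(6,19)*4=24 best=90 → l++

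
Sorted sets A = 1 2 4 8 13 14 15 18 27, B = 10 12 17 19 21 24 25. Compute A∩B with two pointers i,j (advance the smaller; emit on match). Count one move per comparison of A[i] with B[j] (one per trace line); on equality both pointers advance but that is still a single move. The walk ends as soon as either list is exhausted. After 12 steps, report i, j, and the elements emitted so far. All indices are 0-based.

i=8, j=4, emitted=[]

i=0 j=0: 1<10, i++
i=1 j=0: 2<10, i++
i=2 j=0: 4<10, i++
i=3 j=0: 8<10, i++
i=4 j=0: 13>10, j++
i=4 j=1: 13>12, j++
i=4 j=2: 13<17, i++
i=5 j=2: 14<17, i++
i=6 j=2: 15<17, i++
i=7 j=2: 18>17, j++
i=7 j=3: 18<19, i++
i=8 j=3: 27>19, j++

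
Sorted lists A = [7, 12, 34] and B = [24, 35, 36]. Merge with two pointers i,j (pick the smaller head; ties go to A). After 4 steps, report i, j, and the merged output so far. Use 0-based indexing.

i=3, j=1, merged so far=[7, 12, 24, 34]

i=0 j=0: A[i]=7<=B[j]=24 take 7, i++
i=1 j=0: A[i]=12<=B[j]=24 take 12, i++
i=2 j=0: A[i]=34>B[j]=24 take 24, j++
i=2 j=1: A[i]=34<=B[j]=35 take 34, i++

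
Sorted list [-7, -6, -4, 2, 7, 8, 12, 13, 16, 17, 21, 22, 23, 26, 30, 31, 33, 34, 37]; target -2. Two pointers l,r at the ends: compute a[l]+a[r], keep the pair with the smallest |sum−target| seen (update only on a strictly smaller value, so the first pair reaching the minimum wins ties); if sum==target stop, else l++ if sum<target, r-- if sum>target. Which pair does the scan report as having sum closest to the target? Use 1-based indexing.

[1,19] -7+37=30 d=32 * → r--
[1,18] -7+34=27 d=29 * → r--
[1,17] -7+33=26 d=28 * → r--
[1,16] -7+31=24 d=26 * → r--
[1,15] -7+30=23 d=25 * → r--
[1,14] -7+26=19 d=21 * → r--
[1,13] -7+23=16 d=18 * → r--
[1,12] -7+22=15 d=17 * → r--
[1,11] -7+21=14 d=16 * → r--
[1,10] -7+17=10 d=12 * → r--
[1,9] -7+16=9 d=11 * → r--
[1,8] -7+13=6 d=8 * → r--
[1,7] -7+12=5 d=7 * → r--
[1,6] -7+8=1 d=3 * → r--
[1,5] -7+7=0 d=2 * → r--
[1,4] -7+2=-5 d=3 → l++
[2,4] -6+2=-4 d=2 → l++
[3,4] -4+2=-2 d=0 * → stop

pair (-4, 2) with sum -2 (|Δ|=0)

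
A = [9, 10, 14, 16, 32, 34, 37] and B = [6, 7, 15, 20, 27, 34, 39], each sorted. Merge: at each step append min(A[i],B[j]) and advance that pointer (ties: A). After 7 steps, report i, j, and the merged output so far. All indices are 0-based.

[i=0,j=0] A[i]=9>B[j]=6 take 6 → j++
[i=0,j=1] A[i]=9>B[j]=7 take 7 → j++
[i=0,j=2] A[i]=9<=B[j]=15 take 9 → i++
[i=1,j=2] A[i]=10<=B[j]=15 take 10 → i++
[i=2,j=2] A[i]=14<=B[j]=15 take 14 → i++
[i=3,j=2] A[i]=16>B[j]=15 take 15 → j++
[i=3,j=3] A[i]=16<=B[j]=20 take 16 → i++

i=4, j=3, merged so far=[6, 7, 9, 10, 14, 15, 16]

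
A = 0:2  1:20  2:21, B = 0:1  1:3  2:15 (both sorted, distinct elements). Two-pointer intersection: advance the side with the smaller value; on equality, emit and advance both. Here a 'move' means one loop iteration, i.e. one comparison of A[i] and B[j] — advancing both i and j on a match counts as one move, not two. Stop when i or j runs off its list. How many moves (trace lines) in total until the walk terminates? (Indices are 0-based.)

4 moves

[i=0,j=0] 2>1 → j++
[i=0,j=1] 2<3 → i++
[i=1,j=1] 20>3 → j++
[i=1,j=2] 20>15 → j++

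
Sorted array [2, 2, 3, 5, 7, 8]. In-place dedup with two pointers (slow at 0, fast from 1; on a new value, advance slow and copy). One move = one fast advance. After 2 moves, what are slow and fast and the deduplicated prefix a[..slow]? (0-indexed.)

(s=0,f=1) a[fast]=2=a[slow] dup → fast++
(s=0,f=2) a[fast]=3≠a[slow]=2 write a[1]=3 → slow++,fast++

slow=1, fast=3, prefix=[2, 3]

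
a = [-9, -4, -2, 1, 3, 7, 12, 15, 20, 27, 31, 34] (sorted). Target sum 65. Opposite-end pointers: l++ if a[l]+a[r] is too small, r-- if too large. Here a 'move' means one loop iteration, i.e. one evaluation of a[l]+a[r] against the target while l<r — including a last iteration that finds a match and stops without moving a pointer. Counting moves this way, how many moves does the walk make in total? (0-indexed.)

11 moves

[0,11] -9+34=25 <65 → l++
[1,11] -4+34=30 <65 → l++
[2,11] -2+34=32 <65 → l++
[3,11] 1+34=35 <65 → l++
[4,11] 3+34=37 <65 → l++
[5,11] 7+34=41 <65 → l++
[6,11] 12+34=46 <65 → l++
[7,11] 15+34=49 <65 → l++
[8,11] 20+34=54 <65 → l++
[9,11] 27+34=61 <65 → l++
[10,11] 31+34=65 → found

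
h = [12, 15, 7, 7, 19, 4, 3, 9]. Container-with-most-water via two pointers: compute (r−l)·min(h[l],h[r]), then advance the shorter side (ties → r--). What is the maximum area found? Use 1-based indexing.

l=1 r=8: min(12,9)*7=63 best=63 *, r--
l=1 r=7: min(12,3)*6=18 best=63, r--
l=1 r=6: min(12,4)*5=20 best=63, r--
l=1 r=5: min(12,19)*4=48 best=63, l++
l=2 r=5: min(15,19)*3=45 best=63, l++
l=3 r=5: min(7,19)*2=14 best=63, l++
l=4 r=5: min(7,19)*1=7 best=63, l++

max area = 63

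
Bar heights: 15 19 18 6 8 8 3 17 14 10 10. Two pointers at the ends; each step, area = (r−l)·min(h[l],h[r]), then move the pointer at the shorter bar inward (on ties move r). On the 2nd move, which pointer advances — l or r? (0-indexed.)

[0,10] min(15,10)*10=100 best=100 * → r--
[0,9] min(15,10)*9=90 best=100 → r--

r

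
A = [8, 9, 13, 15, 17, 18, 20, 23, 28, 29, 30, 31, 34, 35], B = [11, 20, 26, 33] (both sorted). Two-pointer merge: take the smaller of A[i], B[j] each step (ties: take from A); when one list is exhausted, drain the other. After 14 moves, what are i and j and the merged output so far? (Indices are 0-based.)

i=0 j=0: A[i]=8<=B[j]=11 take 8, i++
i=1 j=0: A[i]=9<=B[j]=11 take 9, i++
i=2 j=0: A[i]=13>B[j]=11 take 11, j++
i=2 j=1: A[i]=13<=B[j]=20 take 13, i++
i=3 j=1: A[i]=15<=B[j]=20 take 15, i++
i=4 j=1: A[i]=17<=B[j]=20 take 17, i++
i=5 j=1: A[i]=18<=B[j]=20 take 18, i++
i=6 j=1: A[i]=20<=B[j]=20 take 20, i++
i=7 j=1: A[i]=23>B[j]=20 take 20, j++
i=7 j=2: A[i]=23<=B[j]=26 take 23, i++
i=8 j=2: A[i]=28>B[j]=26 take 26, j++
i=8 j=3: A[i]=28<=B[j]=33 take 28, i++
i=9 j=3: A[i]=29<=B[j]=33 take 29, i++
i=10 j=3: A[i]=30<=B[j]=33 take 30, i++

i=11, j=3, merged so far=[8, 9, 11, 13, 15, 17, 18, 20, 20, 23, 26, 28, 29, 30]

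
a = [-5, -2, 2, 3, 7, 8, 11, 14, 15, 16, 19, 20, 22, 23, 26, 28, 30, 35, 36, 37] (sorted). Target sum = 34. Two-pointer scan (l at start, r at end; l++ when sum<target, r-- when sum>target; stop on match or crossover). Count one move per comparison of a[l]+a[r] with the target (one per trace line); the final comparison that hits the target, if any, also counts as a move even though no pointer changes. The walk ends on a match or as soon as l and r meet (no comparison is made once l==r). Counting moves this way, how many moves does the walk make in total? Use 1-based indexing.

3 moves

[1,20] -5+37=32 <34 → l++
[2,20] -2+37=35 >34 → r--
[2,19] -2+36=34 → found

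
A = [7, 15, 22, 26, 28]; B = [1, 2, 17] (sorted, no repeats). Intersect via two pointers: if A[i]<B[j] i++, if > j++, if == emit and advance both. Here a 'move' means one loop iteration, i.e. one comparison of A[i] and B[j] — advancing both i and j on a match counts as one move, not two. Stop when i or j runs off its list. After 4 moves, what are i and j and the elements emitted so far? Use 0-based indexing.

i=0 j=0: 7>1, j++
i=0 j=1: 7>2, j++
i=0 j=2: 7<17, i++
i=1 j=2: 15<17, i++

i=2, j=2, emitted=[]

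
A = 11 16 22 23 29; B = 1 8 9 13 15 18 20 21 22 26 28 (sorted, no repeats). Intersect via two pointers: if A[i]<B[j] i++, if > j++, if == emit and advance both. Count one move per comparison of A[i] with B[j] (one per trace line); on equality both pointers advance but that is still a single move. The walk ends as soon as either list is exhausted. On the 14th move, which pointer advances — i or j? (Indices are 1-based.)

j

[i=1,j=1] 11>1 → j++
[i=1,j=2] 11>8 → j++
[i=1,j=3] 11>9 → j++
[i=1,j=4] 11<13 → i++
[i=2,j=4] 16>13 → j++
[i=2,j=5] 16>15 → j++
[i=2,j=6] 16<18 → i++
[i=3,j=6] 22>18 → j++
[i=3,j=7] 22>20 → j++
[i=3,j=8] 22>21 → j++
[i=3,j=9] 22==22 emit → i++,j++
[i=4,j=10] 23<26 → i++
[i=5,j=10] 29>26 → j++
[i=5,j=11] 29>28 → j++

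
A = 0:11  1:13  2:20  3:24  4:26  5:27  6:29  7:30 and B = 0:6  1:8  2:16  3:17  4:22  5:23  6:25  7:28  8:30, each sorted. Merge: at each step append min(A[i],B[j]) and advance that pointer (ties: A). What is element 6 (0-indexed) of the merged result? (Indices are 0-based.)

merged[6] = 20

i=0 j=0: A[i]=11>B[j]=6 take 6, j++
i=0 j=1: A[i]=11>B[j]=8 take 8, j++
i=0 j=2: A[i]=11<=B[j]=16 take 11, i++
i=1 j=2: A[i]=13<=B[j]=16 take 13, i++
i=2 j=2: A[i]=20>B[j]=16 take 16, j++
i=2 j=3: A[i]=20>B[j]=17 take 17, j++
i=2 j=4: A[i]=20<=B[j]=22 take 20, i++
i=3 j=4: A[i]=24>B[j]=22 take 22, j++
i=3 j=5: A[i]=24>B[j]=23 take 23, j++
i=3 j=6: A[i]=24<=B[j]=25 take 24, i++
i=4 j=6: A[i]=26>B[j]=25 take 25, j++
i=4 j=7: A[i]=26<=B[j]=28 take 26, i++
i=5 j=7: A[i]=27<=B[j]=28 take 27, i++
i=6 j=7: A[i]=29>B[j]=28 take 28, j++
i=6 j=8: A[i]=29<=B[j]=30 take 29, i++
i=7 j=8: A[i]=30<=B[j]=30 take 30, i++
i=8 j=8: A done, take B[j]=30, j++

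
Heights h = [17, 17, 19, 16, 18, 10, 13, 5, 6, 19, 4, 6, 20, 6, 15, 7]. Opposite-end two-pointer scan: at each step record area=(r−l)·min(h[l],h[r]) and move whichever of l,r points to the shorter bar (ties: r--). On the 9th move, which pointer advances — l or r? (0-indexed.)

l

l=0 r=15: min(17,7)*15=105 best=105 *, r--
l=0 r=14: min(17,15)*14=210 best=210 *, r--
l=0 r=13: min(17,6)*13=78 best=210, r--
l=0 r=12: min(17,20)*12=204 best=210, l++
l=1 r=12: min(17,20)*11=187 best=210, l++
l=2 r=12: min(19,20)*10=190 best=210, l++
l=3 r=12: min(16,20)*9=144 best=210, l++
l=4 r=12: min(18,20)*8=144 best=210, l++
l=5 r=12: min(10,20)*7=70 best=210, l++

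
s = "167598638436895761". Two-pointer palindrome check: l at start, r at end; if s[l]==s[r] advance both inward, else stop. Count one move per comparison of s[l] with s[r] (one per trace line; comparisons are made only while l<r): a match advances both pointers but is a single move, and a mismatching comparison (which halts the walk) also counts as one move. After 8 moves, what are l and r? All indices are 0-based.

l=8, r=9

l=0 r=17: '1'=='1', l++,r--
l=1 r=16: '6'=='6', l++,r--
l=2 r=15: '7'=='7', l++,r--
l=3 r=14: '5'=='5', l++,r--
l=4 r=13: '9'=='9', l++,r--
l=5 r=12: '8'=='8', l++,r--
l=6 r=11: '6'=='6', l++,r--
l=7 r=10: '3'=='3', l++,r--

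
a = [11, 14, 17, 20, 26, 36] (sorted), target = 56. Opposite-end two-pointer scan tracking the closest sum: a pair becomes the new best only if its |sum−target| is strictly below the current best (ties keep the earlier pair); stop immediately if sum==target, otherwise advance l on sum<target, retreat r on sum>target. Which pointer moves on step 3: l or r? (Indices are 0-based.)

l

[0,5] 11+36=47 d=9 * → l++
[1,5] 14+36=50 d=6 * → l++
[2,5] 17+36=53 d=3 * → l++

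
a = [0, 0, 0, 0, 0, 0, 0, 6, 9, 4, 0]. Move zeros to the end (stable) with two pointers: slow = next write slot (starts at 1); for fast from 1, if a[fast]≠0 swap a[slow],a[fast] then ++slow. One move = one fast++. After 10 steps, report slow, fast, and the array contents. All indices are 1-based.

slow=4, fast=11, a=[6, 9, 4, 0, 0, 0, 0, 0, 0, 0, 0]

(s=1,f=1) a[fast]=0 → fast++
(s=1,f=2) a[fast]=0 → fast++
(s=1,f=3) a[fast]=0 → fast++
(s=1,f=4) a[fast]=0 → fast++
(s=1,f=5) a[fast]=0 → fast++
(s=1,f=6) a[fast]=0 → fast++
(s=1,f=7) a[fast]=0 → fast++
(s=1,f=8) a[fast]=6≠0 swap→a[1]=6 → slow++,fast++
(s=2,f=9) a[fast]=9≠0 swap→a[2]=9 → slow++,fast++
(s=3,f=10) a[fast]=4≠0 swap→a[3]=4 → slow++,fast++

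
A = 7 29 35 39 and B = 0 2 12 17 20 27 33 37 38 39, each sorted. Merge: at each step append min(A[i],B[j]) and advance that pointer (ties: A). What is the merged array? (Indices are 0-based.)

[0, 2, 7, 12, 17, 20, 27, 29, 33, 35, 37, 38, 39, 39]

[i=0,j=0] A[i]=7>B[j]=0 take 0 → j++
[i=0,j=1] A[i]=7>B[j]=2 take 2 → j++
[i=0,j=2] A[i]=7<=B[j]=12 take 7 → i++
[i=1,j=2] A[i]=29>B[j]=12 take 12 → j++
[i=1,j=3] A[i]=29>B[j]=17 take 17 → j++
[i=1,j=4] A[i]=29>B[j]=20 take 20 → j++
[i=1,j=5] A[i]=29>B[j]=27 take 27 → j++
[i=1,j=6] A[i]=29<=B[j]=33 take 29 → i++
[i=2,j=6] A[i]=35>B[j]=33 take 33 → j++
[i=2,j=7] A[i]=35<=B[j]=37 take 35 → i++
[i=3,j=7] A[i]=39>B[j]=37 take 37 → j++
[i=3,j=8] A[i]=39>B[j]=38 take 38 → j++
[i=3,j=9] A[i]=39<=B[j]=39 take 39 → i++
[i=4,j=9] A done, take B[j]=39 → j++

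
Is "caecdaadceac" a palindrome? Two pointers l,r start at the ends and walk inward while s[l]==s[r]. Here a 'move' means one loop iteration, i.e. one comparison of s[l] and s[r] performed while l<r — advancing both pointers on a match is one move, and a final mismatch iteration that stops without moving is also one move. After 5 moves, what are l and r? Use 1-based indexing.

[1,12] 'c'=='c' → l++,r--
[2,11] 'a'=='a' → l++,r--
[3,10] 'e'=='e' → l++,r--
[4,9] 'c'=='c' → l++,r--
[5,8] 'd'=='d' → l++,r--

l=6, r=7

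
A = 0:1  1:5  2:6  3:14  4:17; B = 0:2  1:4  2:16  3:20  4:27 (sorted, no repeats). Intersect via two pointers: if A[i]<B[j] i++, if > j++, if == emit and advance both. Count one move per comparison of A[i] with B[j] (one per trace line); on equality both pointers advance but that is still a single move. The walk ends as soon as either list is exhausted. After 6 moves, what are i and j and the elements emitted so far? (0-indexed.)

i=0 j=0: 1<2, i++
i=1 j=0: 5>2, j++
i=1 j=1: 5>4, j++
i=1 j=2: 5<16, i++
i=2 j=2: 6<16, i++
i=3 j=2: 14<16, i++

i=4, j=2, emitted=[]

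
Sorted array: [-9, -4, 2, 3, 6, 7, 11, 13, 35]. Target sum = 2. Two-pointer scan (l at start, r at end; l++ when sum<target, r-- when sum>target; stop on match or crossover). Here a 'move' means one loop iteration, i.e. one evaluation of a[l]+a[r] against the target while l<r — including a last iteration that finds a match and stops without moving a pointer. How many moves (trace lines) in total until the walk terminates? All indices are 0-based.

3 moves

l=0 r=8: -9+35=26 >2, r--
l=0 r=7: -9+13=4 >2, r--
l=0 r=6: -9+11=2, found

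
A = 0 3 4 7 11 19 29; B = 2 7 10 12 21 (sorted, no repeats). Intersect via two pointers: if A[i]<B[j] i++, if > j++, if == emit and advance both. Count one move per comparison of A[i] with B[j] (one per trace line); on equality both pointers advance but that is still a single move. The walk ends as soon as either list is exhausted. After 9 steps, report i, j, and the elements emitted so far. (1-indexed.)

[i=1,j=1] 0<2 → i++
[i=2,j=1] 3>2 → j++
[i=2,j=2] 3<7 → i++
[i=3,j=2] 4<7 → i++
[i=4,j=2] 7==7 emit → i++,j++
[i=5,j=3] 11>10 → j++
[i=5,j=4] 11<12 → i++
[i=6,j=4] 19>12 → j++
[i=6,j=5] 19<21 → i++

i=7, j=5, emitted=[7]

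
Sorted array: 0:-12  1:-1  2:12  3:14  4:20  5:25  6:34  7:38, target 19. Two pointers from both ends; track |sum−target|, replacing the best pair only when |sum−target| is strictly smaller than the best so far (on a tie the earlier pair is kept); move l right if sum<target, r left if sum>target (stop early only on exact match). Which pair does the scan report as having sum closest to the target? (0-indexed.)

l=0 r=7: -12+38=26 d=7 *, r--
l=0 r=6: -12+34=22 d=3 *, r--
l=0 r=5: -12+25=13 d=6, l++
l=1 r=5: -1+25=24 d=5, r--
l=1 r=4: -1+20=19 d=0 *, stop

pair (-1, 20) with sum 19 (|Δ|=0)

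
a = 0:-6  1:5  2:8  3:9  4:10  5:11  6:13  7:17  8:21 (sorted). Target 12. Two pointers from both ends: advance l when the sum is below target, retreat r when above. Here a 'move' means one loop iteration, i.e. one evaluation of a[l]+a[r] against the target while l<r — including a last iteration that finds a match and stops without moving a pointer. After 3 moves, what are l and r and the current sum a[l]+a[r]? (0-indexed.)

l=1, r=6, sum=18

l=0 r=8: -6+21=15 >12, r--
l=0 r=7: -6+17=11 <12, l++
l=1 r=7: 5+17=22 >12, r--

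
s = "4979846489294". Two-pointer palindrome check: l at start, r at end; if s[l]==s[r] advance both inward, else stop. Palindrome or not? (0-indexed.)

not a palindrome (mismatch at 2,10)

l=0 r=12: '4'=='4', l++,r--
l=1 r=11: '9'=='9', l++,r--
l=2 r=10: '7'!='2', stop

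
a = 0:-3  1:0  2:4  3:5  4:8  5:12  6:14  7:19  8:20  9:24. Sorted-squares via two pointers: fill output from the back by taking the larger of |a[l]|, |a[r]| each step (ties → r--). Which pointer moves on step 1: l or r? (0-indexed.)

l=0 r=9: |-3|<=|24| out[9]=576, r--

r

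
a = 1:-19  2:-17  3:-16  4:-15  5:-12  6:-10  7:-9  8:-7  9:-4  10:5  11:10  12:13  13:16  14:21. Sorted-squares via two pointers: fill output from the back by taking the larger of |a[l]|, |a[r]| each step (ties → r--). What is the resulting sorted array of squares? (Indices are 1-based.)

[1,14] |-19|<=|21| out[14]=441 → r--
[1,13] |-19|>|16| out[13]=361 → l++
[2,13] |-17|>|16| out[12]=289 → l++
[3,13] |-16|<=|16| out[11]=256 → r--
[3,12] |-16|>|13| out[10]=256 → l++
[4,12] |-15|>|13| out[9]=225 → l++
[5,12] |-12|<=|13| out[8]=169 → r--
[5,11] |-12|>|10| out[7]=144 → l++
[6,11] |-10|<=|10| out[6]=100 → r--
[6,10] |-10|>|5| out[5]=100 → l++
[7,10] |-9|>|5| out[4]=81 → l++
[8,10] |-7|>|5| out[3]=49 → l++
[9,10] |-4|<=|5| out[2]=25 → r--
[9,9] |-4|<=|-4| out[1]=16 → r--

[16, 25, 49, 81, 100, 100, 144, 169, 225, 256, 256, 289, 361, 441]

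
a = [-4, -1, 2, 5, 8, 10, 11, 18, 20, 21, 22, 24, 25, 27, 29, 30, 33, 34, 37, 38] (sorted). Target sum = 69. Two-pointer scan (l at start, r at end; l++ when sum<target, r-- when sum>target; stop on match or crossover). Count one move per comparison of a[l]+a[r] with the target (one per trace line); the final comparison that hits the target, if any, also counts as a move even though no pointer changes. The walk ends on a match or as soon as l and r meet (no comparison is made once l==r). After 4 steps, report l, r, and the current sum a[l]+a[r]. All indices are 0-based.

l=4, r=19, sum=46

l=0 r=19: -4+38=34 <69, l++
l=1 r=19: -1+38=37 <69, l++
l=2 r=19: 2+38=40 <69, l++
l=3 r=19: 5+38=43 <69, l++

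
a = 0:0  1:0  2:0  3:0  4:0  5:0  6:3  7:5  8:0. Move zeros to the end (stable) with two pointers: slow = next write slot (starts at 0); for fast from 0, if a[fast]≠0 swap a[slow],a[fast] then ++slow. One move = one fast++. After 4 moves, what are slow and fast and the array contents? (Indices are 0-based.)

slow=0, fast=4, a=[0, 0, 0, 0, 0, 0, 3, 5, 0]

(s=0,f=0) a[fast]=0 → fast++
(s=0,f=1) a[fast]=0 → fast++
(s=0,f=2) a[fast]=0 → fast++
(s=0,f=3) a[fast]=0 → fast++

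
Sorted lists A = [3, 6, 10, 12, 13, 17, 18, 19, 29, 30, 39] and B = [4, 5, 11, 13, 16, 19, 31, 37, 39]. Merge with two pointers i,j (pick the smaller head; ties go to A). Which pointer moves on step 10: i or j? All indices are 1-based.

[i=1,j=1] A[i]=3<=B[j]=4 take 3 → i++
[i=2,j=1] A[i]=6>B[j]=4 take 4 → j++
[i=2,j=2] A[i]=6>B[j]=5 take 5 → j++
[i=2,j=3] A[i]=6<=B[j]=11 take 6 → i++
[i=3,j=3] A[i]=10<=B[j]=11 take 10 → i++
[i=4,j=3] A[i]=12>B[j]=11 take 11 → j++
[i=4,j=4] A[i]=12<=B[j]=13 take 12 → i++
[i=5,j=4] A[i]=13<=B[j]=13 take 13 → i++
[i=6,j=4] A[i]=17>B[j]=13 take 13 → j++
[i=6,j=5] A[i]=17>B[j]=16 take 16 → j++

j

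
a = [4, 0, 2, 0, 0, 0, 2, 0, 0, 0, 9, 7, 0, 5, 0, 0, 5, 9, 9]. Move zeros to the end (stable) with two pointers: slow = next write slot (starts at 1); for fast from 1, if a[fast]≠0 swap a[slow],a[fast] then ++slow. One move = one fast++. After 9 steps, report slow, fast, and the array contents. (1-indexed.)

slow=4, fast=10, a=[4, 2, 2, 0, 0, 0, 0, 0, 0, 0, 9, 7, 0, 5, 0, 0, 5, 9, 9]

slow=1 fast=1: a[fast]=4≠0 swap→a[1]=4, slow++,fast++
slow=2 fast=2: a[fast]=0, fast++
slow=2 fast=3: a[fast]=2≠0 swap→a[2]=2, slow++,fast++
slow=3 fast=4: a[fast]=0, fast++
slow=3 fast=5: a[fast]=0, fast++
slow=3 fast=6: a[fast]=0, fast++
slow=3 fast=7: a[fast]=2≠0 swap→a[3]=2, slow++,fast++
slow=4 fast=8: a[fast]=0, fast++
slow=4 fast=9: a[fast]=0, fast++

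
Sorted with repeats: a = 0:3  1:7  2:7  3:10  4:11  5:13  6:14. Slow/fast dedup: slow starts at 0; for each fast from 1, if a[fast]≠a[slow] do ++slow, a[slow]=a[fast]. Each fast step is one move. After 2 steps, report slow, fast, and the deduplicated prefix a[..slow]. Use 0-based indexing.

slow=1, fast=3, prefix=[3, 7]

slow=0 fast=1: a[fast]=7≠a[slow]=3 write a[1]=7, slow++,fast++
slow=1 fast=2: a[fast]=7=a[slow] dup, fast++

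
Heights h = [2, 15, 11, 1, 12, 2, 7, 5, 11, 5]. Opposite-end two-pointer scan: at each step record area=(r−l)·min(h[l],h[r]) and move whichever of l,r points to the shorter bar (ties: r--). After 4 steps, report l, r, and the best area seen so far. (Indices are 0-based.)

[0,9] min(2,5)*9=18 best=18 * → l++
[1,9] min(15,5)*8=40 best=40 * → r--
[1,8] min(15,11)*7=77 best=77 * → r--
[1,7] min(15,5)*6=30 best=77 → r--

l=1, r=6, best area=77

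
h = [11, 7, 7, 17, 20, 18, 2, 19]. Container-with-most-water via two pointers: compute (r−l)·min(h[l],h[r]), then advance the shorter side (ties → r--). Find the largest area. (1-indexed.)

max area = 77

l=1 r=8: min(11,19)*7=77 best=77 *, l++
l=2 r=8: min(7,19)*6=42 best=77, l++
l=3 r=8: min(7,19)*5=35 best=77, l++
l=4 r=8: min(17,19)*4=68 best=77, l++
l=5 r=8: min(20,19)*3=57 best=77, r--
l=5 r=7: min(20,2)*2=4 best=77, r--
l=5 r=6: min(20,18)*1=18 best=77, r--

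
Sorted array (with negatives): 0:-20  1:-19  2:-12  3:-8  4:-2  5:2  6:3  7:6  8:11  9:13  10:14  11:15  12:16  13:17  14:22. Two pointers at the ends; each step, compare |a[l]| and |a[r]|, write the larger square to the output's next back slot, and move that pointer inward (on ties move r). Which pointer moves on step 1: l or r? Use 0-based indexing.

[0,14] |-20|<=|22| out[14]=484 → r--

r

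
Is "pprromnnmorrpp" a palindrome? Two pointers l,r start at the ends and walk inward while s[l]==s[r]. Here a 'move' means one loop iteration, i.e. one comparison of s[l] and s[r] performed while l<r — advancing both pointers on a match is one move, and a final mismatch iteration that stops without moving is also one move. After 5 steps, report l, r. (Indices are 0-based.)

l=0 r=13: 'p'=='p', l++,r--
l=1 r=12: 'p'=='p', l++,r--
l=2 r=11: 'r'=='r', l++,r--
l=3 r=10: 'r'=='r', l++,r--
l=4 r=9: 'o'=='o', l++,r--

l=5, r=8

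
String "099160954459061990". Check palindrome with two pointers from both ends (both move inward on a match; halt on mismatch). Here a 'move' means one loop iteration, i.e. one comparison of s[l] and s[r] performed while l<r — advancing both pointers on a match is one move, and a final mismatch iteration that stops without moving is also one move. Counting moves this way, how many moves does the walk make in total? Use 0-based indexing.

l=0 r=17: '0'=='0', l++,r--
l=1 r=16: '9'=='9', l++,r--
l=2 r=15: '9'=='9', l++,r--
l=3 r=14: '1'=='1', l++,r--
l=4 r=13: '6'=='6', l++,r--
l=5 r=12: '0'=='0', l++,r--
l=6 r=11: '9'=='9', l++,r--
l=7 r=10: '5'=='5', l++,r--
l=8 r=9: '4'=='4', l++,r--

9 moves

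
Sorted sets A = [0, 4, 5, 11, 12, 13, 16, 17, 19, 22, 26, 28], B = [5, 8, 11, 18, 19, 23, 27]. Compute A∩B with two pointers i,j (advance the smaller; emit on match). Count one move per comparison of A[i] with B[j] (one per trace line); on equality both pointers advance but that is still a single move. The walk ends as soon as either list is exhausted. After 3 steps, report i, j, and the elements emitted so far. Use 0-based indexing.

[i=0,j=0] 0<5 → i++
[i=1,j=0] 4<5 → i++
[i=2,j=0] 5==5 emit → i++,j++

i=3, j=1, emitted=[5]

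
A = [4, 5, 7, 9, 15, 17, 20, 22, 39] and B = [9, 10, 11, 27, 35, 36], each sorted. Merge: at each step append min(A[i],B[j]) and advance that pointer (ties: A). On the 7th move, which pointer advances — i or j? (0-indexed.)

j

i=0 j=0: A[i]=4<=B[j]=9 take 4, i++
i=1 j=0: A[i]=5<=B[j]=9 take 5, i++
i=2 j=0: A[i]=7<=B[j]=9 take 7, i++
i=3 j=0: A[i]=9<=B[j]=9 take 9, i++
i=4 j=0: A[i]=15>B[j]=9 take 9, j++
i=4 j=1: A[i]=15>B[j]=10 take 10, j++
i=4 j=2: A[i]=15>B[j]=11 take 11, j++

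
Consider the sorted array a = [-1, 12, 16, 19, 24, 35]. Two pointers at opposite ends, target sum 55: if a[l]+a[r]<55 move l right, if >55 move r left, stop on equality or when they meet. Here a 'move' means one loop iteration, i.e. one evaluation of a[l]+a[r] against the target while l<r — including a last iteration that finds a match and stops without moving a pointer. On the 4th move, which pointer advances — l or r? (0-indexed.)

l=0 r=5: -1+35=34 <55, l++
l=1 r=5: 12+35=47 <55, l++
l=2 r=5: 16+35=51 <55, l++
l=3 r=5: 19+35=54 <55, l++

l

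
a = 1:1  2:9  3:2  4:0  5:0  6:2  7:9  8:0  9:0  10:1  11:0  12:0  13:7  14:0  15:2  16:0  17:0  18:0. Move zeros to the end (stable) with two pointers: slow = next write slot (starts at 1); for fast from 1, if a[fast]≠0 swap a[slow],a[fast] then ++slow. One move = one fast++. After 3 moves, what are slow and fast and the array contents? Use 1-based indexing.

slow=4, fast=4, a=[1, 9, 2, 0, 0, 2, 9, 0, 0, 1, 0, 0, 7, 0, 2, 0, 0, 0]

(s=1,f=1) a[fast]=1≠0 swap→a[1]=1 → slow++,fast++
(s=2,f=2) a[fast]=9≠0 swap→a[2]=9 → slow++,fast++
(s=3,f=3) a[fast]=2≠0 swap→a[3]=2 → slow++,fast++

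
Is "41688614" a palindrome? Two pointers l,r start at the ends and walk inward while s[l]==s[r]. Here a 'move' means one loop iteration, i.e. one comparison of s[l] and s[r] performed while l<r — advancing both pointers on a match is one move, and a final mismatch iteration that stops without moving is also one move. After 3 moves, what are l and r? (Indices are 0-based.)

l=3, r=4

l=0 r=7: '4'=='4', l++,r--
l=1 r=6: '1'=='1', l++,r--
l=2 r=5: '6'=='6', l++,r--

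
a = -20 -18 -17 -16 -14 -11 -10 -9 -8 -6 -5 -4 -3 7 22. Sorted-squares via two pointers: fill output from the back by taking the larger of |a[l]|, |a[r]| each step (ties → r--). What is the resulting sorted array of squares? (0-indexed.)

[9, 16, 25, 36, 49, 64, 81, 100, 121, 196, 256, 289, 324, 400, 484]

[0,14] |-20|<=|22| out[14]=484 → r--
[0,13] |-20|>|7| out[13]=400 → l++
[1,13] |-18|>|7| out[12]=324 → l++
[2,13] |-17|>|7| out[11]=289 → l++
[3,13] |-16|>|7| out[10]=256 → l++
[4,13] |-14|>|7| out[9]=196 → l++
[5,13] |-11|>|7| out[8]=121 → l++
[6,13] |-10|>|7| out[7]=100 → l++
[7,13] |-9|>|7| out[6]=81 → l++
[8,13] |-8|>|7| out[5]=64 → l++
[9,13] |-6|<=|7| out[4]=49 → r--
[9,12] |-6|>|-3| out[3]=36 → l++
[10,12] |-5|>|-3| out[2]=25 → l++
[11,12] |-4|>|-3| out[1]=16 → l++
[12,12] |-3|<=|-3| out[0]=9 → r--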